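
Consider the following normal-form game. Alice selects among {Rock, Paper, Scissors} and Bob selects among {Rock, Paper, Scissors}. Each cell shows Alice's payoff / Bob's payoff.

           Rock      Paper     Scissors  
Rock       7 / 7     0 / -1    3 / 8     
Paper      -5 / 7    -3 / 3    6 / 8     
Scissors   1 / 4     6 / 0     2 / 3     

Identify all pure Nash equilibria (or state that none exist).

(Paper, Scissors)

A profile is a Nash equilibrium when each player is best-responding to the other.
Alice's best responses — vs Rock: Rock (payoff 7); vs Paper: Scissors (payoff 6); vs Scissors: Paper (payoff 6).
Bob's best responses — vs Rock: Scissors (payoff 8); vs Paper: Scissors (payoff 8); vs Scissors: Rock (payoff 4).
The only mutual best response is (Paper, Scissors); neither player gains by switching there.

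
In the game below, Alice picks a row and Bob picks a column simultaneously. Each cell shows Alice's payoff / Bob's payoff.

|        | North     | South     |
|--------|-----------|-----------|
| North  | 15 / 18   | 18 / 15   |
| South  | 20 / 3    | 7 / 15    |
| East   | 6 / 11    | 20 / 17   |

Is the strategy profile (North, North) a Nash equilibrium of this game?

Holding Bob at North: Alice gets 15 from North but could get 20 by switching to South. Alice has a profitable deviation.

No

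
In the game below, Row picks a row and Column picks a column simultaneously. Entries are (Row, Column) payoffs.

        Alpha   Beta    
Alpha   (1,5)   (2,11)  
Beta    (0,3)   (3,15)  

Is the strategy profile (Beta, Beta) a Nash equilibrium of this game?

Holding Column at Beta: Row gets 3 from Beta, versus 2 from Alpha. No profitable deviation for Row.
Holding Row at Beta: Column gets 15 from Beta, versus 3 from Alpha. No profitable deviation for Column either.

Yes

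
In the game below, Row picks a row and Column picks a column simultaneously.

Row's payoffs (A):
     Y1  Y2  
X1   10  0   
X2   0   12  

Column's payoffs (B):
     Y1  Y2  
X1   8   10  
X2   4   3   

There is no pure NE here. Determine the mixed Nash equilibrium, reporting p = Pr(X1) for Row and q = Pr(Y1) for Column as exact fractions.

Each player's mixing probability is pinned down by making the *other* player indifferent.
Column indifferent between Y1 and Y2: p·8 + (1−p)·4 = p·10 + (1−p)·3 ⟹ 4 + 4p = 3 + 7p ⟹ p = 1/3.
Row indifferent between X1 and X2: q·10 + (1−q)·0 = q·0 + (1−q)·12 ⟹ 0 + 10q = 12 + (-12)q ⟹ q = 6/11.

p = 1/3, q = 6/11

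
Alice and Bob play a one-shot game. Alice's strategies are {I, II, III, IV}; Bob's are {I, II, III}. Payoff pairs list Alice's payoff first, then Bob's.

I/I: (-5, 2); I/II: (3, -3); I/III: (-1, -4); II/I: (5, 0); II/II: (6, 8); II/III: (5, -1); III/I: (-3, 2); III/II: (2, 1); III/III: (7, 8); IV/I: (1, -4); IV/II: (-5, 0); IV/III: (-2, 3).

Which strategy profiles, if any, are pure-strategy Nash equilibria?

Check mutual best responses: a cell is a NE iff neither player can gain by unilaterally deviating.
Alice's best responses — vs I: II (payoff 5); vs II: II (payoff 6); vs III: III (payoff 7).
Bob's best responses — vs I: I (payoff 2); vs II: II (payoff 8); vs III: III (payoff 8); vs IV: III (payoff 3).
Mutual best responses occur at (II, II) and (III, III); at each, neither player gains by switching.

(II, II) and (III, III)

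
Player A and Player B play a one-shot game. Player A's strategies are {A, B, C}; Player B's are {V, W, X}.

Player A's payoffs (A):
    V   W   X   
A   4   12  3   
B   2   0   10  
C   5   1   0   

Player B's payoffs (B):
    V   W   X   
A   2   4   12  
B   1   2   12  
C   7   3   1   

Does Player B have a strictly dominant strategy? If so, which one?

None

A strategy is strictly dominant if it gives Player B a strictly higher payoff than every other strategy, against every choice by the opponent.
V is not dominant: against A, W gives 4 > 2.
W is not dominant: against A, X gives 12 > 4.
X is not dominant: against C, V gives 7 > 1.
No single strategy is best against every opponent action.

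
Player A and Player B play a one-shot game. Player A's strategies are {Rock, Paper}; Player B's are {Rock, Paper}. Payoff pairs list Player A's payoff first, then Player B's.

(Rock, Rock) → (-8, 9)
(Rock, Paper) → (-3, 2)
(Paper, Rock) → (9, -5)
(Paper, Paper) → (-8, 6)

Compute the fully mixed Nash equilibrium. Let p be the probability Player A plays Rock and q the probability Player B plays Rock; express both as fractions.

p = 11/18, q = 5/22

In a mixed NE each player is indifferent between their pure strategies, so the opponent's mix sets the indifference.
Player B indifferent between Rock and Paper: p·9 + (1−p)·(-5) = p·2 + (1−p)·6 ⟹ (-5) + 14p = 6 + (-4)p ⟹ p = 11/18.
Player A indifferent between Rock and Paper: q·(-8) + (1−q)·(-3) = q·9 + (1−q)·(-8) ⟹ (-3) + (-5)q = (-8) + 17q ⟹ q = 5/22.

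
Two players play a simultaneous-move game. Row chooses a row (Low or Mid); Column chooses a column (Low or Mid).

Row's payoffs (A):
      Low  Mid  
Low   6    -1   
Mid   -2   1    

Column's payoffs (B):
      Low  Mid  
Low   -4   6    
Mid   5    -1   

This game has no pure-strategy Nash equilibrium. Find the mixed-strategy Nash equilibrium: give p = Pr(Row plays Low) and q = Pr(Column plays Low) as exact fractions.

p = 3/8, q = 1/5

In a mixed NE each player is indifferent between their pure strategies, so the opponent's mix sets the indifference.
Column indifferent between Low and Mid: p·(-4) + (1−p)·5 = p·6 + (1−p)·(-1) ⟹ 5 + (-9)p = (-1) + 7p ⟹ p = 3/8.
Row indifferent between Low and Mid: q·6 + (1−q)·(-1) = q·(-2) + (1−q)·1 ⟹ (-1) + 7q = 1 + (-3)q ⟹ q = 1/5.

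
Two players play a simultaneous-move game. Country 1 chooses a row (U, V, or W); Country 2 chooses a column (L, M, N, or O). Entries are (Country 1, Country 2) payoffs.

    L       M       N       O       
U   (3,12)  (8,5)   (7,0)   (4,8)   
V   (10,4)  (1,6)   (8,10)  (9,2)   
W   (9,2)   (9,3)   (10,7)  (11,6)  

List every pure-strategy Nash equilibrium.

(W, N)

Find each player's best response to every opponent strategy; NE are the intersections.
Country 1's best responses — vs L: V (payoff 10); vs M: W (payoff 9); vs N: W (payoff 10); vs O: W (payoff 11).
Country 2's best responses — vs U: L (payoff 12); vs V: N (payoff 10); vs W: N (payoff 7).
The only mutual best response is (W, N); neither player gains by switching there.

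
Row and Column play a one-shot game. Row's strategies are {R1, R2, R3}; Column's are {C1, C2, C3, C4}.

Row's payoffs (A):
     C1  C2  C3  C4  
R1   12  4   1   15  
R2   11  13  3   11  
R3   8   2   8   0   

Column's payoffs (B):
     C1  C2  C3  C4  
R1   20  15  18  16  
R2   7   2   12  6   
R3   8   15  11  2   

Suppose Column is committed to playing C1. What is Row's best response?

R1

With Column fixed at C1, Row's payoffs are: R1 → 12, R2 → 11, R3 → 8.
The maximum is 12, achieved by R1.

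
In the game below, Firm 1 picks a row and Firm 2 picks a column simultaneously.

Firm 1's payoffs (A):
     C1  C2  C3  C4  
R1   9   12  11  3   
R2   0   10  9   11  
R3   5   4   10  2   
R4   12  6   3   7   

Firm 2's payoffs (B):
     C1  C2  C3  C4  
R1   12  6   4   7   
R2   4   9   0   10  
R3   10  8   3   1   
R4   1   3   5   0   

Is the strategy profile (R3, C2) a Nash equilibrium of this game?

No

Holding Firm 2 at C2: Firm 1 gets 4 from R3 but could get 12 by switching to R1. Firm 1 has a profitable deviation.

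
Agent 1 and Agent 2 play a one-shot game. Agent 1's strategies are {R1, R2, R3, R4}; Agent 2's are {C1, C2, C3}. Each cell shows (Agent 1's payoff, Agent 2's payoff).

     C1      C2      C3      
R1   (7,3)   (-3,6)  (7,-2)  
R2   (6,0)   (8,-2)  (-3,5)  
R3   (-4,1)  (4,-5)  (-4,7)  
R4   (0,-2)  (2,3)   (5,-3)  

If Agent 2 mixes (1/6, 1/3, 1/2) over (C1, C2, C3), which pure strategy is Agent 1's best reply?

Compute Agent 1's expected payoff from each pure strategy against the given mix.
R1: (1/6)·7 + (1/3)·(-3) + (1/2)·7 = 11/3
R2: (1/6)·6 + (1/3)·8 + (1/2)·(-3) = 13/6
R3: (1/6)·(-4) + (1/3)·4 + (1/2)·(-4) = -4/3
R4: (1/6)·0 + (1/3)·2 + (1/2)·5 = 19/6
Highest expected payoff is 11/3, from R1.

R1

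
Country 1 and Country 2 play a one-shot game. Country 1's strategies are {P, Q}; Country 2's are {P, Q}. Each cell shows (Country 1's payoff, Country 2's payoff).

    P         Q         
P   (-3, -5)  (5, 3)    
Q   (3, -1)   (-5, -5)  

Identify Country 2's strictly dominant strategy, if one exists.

None

Check whether one of Country 2's strategies beats all alternatives regardless of what the opponent does.
P is not dominant: against P, Q gives 3 > -5.
Q is not dominant: against Q, P gives -1 > -5.
No single strategy is best against every opponent action.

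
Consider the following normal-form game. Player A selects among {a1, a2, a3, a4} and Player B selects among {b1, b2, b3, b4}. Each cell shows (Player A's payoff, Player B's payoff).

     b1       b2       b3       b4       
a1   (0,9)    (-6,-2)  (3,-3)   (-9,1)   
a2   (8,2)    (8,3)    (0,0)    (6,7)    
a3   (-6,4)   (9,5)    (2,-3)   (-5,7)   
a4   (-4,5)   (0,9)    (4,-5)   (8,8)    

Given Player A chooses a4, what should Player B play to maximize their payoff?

b2

With Player A fixed at a4, Player B's payoffs are: b1 → 5, b2 → 9, b3 → -5, b4 → 8.
The maximum is 9, achieved by b2.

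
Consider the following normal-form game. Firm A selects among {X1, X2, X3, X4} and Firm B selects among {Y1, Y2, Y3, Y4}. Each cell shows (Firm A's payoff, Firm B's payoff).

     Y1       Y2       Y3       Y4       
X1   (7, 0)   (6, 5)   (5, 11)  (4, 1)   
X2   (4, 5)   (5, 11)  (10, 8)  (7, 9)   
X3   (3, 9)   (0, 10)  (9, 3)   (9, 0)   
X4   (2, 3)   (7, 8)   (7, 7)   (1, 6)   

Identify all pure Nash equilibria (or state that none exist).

(X4, Y2)

Find each player's best response to every opponent strategy; NE are the intersections.
Firm A's best responses — vs Y1: X1 (payoff 7); vs Y2: X4 (payoff 7); vs Y3: X2 (payoff 10); vs Y4: X3 (payoff 9).
Firm B's best responses — vs X1: Y3 (payoff 11); vs X2: Y2 (payoff 11); vs X3: Y2 (payoff 10); vs X4: Y2 (payoff 8).
The only mutual best response is (X4, Y2); neither player gains by switching there.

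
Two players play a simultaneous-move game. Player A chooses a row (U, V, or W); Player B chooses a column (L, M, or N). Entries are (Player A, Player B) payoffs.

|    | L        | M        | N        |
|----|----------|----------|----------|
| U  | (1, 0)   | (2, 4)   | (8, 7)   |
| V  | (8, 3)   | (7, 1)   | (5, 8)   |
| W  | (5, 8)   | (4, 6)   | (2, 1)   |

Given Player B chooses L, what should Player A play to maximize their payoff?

With Player B fixed at L, Player A's payoffs are: U → 1, V → 8, W → 5.
The maximum is 8, achieved by V.

V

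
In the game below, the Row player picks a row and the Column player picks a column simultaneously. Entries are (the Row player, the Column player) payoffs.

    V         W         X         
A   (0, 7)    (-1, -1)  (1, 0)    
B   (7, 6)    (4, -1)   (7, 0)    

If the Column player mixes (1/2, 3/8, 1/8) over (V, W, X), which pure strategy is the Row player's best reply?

B

Compute the Row player's expected payoff from each pure strategy against the given mix.
A: (1/2)·0 + (3/8)·(-1) + (1/8)·1 = -1/4
B: (1/2)·7 + (3/8)·4 + (1/8)·7 = 47/8
Highest expected payoff is 47/8, from B.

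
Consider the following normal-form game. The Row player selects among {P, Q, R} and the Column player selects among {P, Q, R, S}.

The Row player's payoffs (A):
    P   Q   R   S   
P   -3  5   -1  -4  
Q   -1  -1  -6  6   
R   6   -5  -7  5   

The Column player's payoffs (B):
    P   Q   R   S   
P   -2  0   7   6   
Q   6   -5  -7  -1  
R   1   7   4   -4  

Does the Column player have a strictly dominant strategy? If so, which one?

A strategy is strictly dominant if it gives the Column player a strictly higher payoff than every other strategy, against every choice by the opponent.
P is not dominant: against P, Q gives 0 > -2.
Q is not dominant: against P, R gives 7 > 0.
R is not dominant: against Q, P gives 6 > -7.
S is not dominant: against P, R gives 7 > 6.
No single strategy is best against every opponent action.

No strictly dominant strategy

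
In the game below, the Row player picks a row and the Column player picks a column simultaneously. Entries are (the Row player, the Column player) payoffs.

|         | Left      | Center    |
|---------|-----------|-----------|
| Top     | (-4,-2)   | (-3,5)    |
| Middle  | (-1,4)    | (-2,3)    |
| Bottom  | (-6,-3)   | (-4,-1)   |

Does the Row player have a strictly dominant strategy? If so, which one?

Check whether one of the Row player's strategies beats all alternatives regardless of what the opponent does.
Middle strictly dominates: vs Left: -1 > each of {-4, -6}; vs Center: -2 > each of {-3, -4}.

Middle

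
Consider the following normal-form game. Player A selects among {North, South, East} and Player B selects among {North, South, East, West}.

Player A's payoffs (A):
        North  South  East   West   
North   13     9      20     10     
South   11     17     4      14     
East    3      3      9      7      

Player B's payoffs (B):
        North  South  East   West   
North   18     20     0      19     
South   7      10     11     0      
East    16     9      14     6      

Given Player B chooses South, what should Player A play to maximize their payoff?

South

With Player B fixed at South, Player A's payoffs are: North → 9, South → 17, East → 3.
The maximum is 17, achieved by South.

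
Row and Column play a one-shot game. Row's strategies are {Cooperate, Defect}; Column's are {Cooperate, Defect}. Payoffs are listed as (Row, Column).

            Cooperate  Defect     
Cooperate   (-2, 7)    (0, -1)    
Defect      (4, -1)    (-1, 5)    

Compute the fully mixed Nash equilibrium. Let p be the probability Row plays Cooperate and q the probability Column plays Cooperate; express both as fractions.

Each player's mixing probability is pinned down by making the *other* player indifferent.
Column indifferent between Cooperate and Defect: p·7 + (1−p)·(-1) = p·(-1) + (1−p)·5 ⟹ (-1) + 8p = 5 + (-6)p ⟹ p = 3/7.
Row indifferent between Cooperate and Defect: q·(-2) + (1−q)·0 = q·4 + (1−q)·(-1) ⟹ 0 + (-2)q = (-1) + 5q ⟹ q = 1/7.

p = 3/7, q = 1/7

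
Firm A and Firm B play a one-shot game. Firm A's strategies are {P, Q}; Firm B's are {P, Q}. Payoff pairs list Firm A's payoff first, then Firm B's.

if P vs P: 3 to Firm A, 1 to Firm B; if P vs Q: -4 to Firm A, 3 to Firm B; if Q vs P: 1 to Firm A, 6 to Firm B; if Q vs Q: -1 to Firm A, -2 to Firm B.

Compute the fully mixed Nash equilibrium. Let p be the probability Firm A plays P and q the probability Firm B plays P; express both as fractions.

p = 4/5, q = 3/5

In a mixed NE each player is indifferent between their pure strategies, so the opponent's mix sets the indifference.
Firm B indifferent between P and Q: p·1 + (1−p)·6 = p·3 + (1−p)·(-2) ⟹ 6 + (-5)p = (-2) + 5p ⟹ p = 4/5.
Firm A indifferent between P and Q: q·3 + (1−q)·(-4) = q·1 + (1−q)·(-1) ⟹ (-4) + 7q = (-1) + 2q ⟹ q = 3/5.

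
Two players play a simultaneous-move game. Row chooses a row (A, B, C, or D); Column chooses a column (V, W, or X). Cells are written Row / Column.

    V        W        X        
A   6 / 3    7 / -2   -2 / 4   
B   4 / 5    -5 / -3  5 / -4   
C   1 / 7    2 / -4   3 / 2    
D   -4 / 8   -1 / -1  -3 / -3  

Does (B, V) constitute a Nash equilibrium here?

No

Holding Column at V: Row gets 4 from B but could get 6 by switching to A. Row has a profitable deviation.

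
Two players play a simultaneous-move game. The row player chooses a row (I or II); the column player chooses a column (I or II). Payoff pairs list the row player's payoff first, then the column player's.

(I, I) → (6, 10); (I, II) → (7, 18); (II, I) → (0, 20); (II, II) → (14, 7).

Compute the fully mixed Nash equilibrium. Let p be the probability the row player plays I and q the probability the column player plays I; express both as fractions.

Each player's mixing probability is pinned down by making the *other* player indifferent.
The column player indifferent between I and II: p·10 + (1−p)·20 = p·18 + (1−p)·7 ⟹ 20 + (-10)p = 7 + 11p ⟹ p = 13/21.
The row player indifferent between I and II: q·6 + (1−q)·7 = q·0 + (1−q)·14 ⟹ 7 + (-1)q = 14 + (-14)q ⟹ q = 7/13.

p = 13/21, q = 7/13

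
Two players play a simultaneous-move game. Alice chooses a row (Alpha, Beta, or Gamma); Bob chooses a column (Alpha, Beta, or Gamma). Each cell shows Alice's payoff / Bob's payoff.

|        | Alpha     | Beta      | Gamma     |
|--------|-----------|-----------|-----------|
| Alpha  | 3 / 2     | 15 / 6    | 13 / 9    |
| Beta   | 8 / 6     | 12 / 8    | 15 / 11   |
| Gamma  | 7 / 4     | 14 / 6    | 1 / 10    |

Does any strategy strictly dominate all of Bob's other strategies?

A strategy is strictly dominant if it gives Bob a strictly higher payoff than every other strategy, against every choice by the opponent.
Gamma strictly dominates: vs Alpha: 9 > each of {2, 6}; vs Beta: 11 > each of {6, 8}; vs Gamma: 10 > each of {4, 6}.

Gamma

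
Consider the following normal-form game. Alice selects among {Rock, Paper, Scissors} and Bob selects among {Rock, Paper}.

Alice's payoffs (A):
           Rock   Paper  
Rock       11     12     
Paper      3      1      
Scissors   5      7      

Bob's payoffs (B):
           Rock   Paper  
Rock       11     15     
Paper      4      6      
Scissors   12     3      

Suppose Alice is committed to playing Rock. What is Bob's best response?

With Alice fixed at Rock, Bob's payoffs are: Rock → 11, Paper → 15.
The maximum is 15, achieved by Paper.

Paper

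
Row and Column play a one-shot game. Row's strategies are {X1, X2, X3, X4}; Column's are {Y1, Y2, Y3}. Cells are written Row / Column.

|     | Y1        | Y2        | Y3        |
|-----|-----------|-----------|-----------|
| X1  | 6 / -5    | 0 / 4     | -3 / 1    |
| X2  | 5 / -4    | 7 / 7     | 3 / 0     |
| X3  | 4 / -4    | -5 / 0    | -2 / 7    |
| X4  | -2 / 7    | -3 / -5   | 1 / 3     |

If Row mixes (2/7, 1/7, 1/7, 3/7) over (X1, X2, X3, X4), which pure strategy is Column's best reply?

Column's best reply maximizes expected payoff against the mix.
Y1: (2/7)·(-5) + (1/7)·(-4) + (1/7)·(-4) + (3/7)·7 = 3/7
Y2: (2/7)·4 + (1/7)·7 + (1/7)·0 + (3/7)·(-5) = 0
Y3: (2/7)·1 + (1/7)·0 + (1/7)·7 + (3/7)·3 = 18/7
Highest expected payoff is 18/7, from Y3.

Y3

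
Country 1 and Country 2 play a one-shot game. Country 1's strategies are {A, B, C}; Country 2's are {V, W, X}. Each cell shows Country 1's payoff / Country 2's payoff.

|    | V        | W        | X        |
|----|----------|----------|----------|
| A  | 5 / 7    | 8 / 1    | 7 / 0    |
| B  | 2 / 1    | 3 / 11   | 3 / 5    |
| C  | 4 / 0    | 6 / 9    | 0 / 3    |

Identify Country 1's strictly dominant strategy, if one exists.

A strategy is strictly dominant if it gives Country 1 a strictly higher payoff than every other strategy, against every choice by the opponent.
A strictly dominates: vs V: 5 > each of {2, 4}; vs W: 8 > each of {3, 6}; vs X: 7 > each of {3, 0}.

A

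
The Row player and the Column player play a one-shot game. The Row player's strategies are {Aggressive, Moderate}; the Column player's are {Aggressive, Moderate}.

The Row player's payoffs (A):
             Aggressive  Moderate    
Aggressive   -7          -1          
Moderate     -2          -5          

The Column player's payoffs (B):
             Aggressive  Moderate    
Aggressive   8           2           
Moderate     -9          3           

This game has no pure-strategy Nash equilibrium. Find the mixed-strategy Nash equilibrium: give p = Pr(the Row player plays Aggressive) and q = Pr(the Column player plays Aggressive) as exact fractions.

p = 2/3, q = 4/9

In a mixed NE each player is indifferent between their pure strategies, so the opponent's mix sets the indifference.
The Column player indifferent between Aggressive and Moderate: p·8 + (1−p)·(-9) = p·2 + (1−p)·3 ⟹ (-9) + 17p = 3 + (-1)p ⟹ p = 2/3.
The Row player indifferent between Aggressive and Moderate: q·(-7) + (1−q)·(-1) = q·(-2) + (1−q)·(-5) ⟹ (-1) + (-6)q = (-5) + 3q ⟹ q = 4/9.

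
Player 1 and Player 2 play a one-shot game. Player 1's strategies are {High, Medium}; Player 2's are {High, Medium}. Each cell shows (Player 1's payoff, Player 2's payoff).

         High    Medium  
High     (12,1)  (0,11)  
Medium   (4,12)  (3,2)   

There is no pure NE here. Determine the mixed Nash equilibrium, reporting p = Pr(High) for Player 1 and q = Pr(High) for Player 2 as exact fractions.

In a mixed NE each player is indifferent between their pure strategies, so the opponent's mix sets the indifference.
Player 2 indifferent between High and Medium: p·1 + (1−p)·12 = p·11 + (1−p)·2 ⟹ 12 + (-11)p = 2 + 9p ⟹ p = 1/2.
Player 1 indifferent between High and Medium: q·12 + (1−q)·0 = q·4 + (1−q)·3 ⟹ 0 + 12q = 3 + 1q ⟹ q = 3/11.

p = 1/2, q = 3/11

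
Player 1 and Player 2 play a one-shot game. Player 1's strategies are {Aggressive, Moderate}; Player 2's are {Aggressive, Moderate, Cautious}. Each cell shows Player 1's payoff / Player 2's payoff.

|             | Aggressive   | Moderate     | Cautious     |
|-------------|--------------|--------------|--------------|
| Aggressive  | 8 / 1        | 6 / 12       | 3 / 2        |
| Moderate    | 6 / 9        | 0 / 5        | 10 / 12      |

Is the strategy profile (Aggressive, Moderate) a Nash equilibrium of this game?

Yes

Holding Player 2 at Moderate: Player 1 gets 6 from Aggressive, versus 0 from Moderate. No profitable deviation for Player 1.
Holding Player 1 at Aggressive: Player 2 gets 12 from Moderate, versus 1 from Aggressive, 2 from Cautious. No profitable deviation for Player 2 either.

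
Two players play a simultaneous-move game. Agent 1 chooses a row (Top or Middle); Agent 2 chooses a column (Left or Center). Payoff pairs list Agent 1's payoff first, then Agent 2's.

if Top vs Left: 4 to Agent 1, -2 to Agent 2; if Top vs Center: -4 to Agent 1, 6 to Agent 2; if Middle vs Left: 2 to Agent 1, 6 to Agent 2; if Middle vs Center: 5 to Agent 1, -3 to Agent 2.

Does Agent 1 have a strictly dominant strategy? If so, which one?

Check whether one of Agent 1's strategies beats all alternatives regardless of what the opponent does.
Top is not dominant: against Center, Middle gives 5 > -4.
Middle is not dominant: against Left, Top gives 4 > 2.
No single strategy is best against every opponent action.

No strictly dominant strategy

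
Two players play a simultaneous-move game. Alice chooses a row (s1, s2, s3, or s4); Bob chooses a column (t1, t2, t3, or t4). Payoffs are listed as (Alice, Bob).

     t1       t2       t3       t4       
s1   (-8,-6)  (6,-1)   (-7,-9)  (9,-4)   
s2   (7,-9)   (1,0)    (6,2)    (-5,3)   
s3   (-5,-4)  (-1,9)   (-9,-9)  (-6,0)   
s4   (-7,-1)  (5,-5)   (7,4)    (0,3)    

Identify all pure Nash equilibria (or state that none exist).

Find each player's best response to every opponent strategy; NE are the intersections.
Alice's best responses — vs t1: s2 (payoff 7); vs t2: s1 (payoff 6); vs t3: s4 (payoff 7); vs t4: s1 (payoff 9).
Bob's best responses — vs s1: t2 (payoff -1); vs s2: t4 (payoff 3); vs s3: t2 (payoff 9); vs s4: t3 (payoff 4).
Mutual best responses occur at (s1, t2) and (s4, t3); at each, neither player gains by switching.

(s1, t2) and (s4, t3)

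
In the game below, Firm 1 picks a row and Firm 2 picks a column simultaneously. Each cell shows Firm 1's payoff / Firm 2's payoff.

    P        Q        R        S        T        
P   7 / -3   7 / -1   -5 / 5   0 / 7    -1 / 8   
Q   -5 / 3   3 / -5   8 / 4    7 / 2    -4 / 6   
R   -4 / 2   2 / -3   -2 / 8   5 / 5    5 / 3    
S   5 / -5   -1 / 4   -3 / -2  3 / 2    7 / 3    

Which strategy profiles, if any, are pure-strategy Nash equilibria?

None

A profile is a Nash equilibrium when each player is best-responding to the other.
Firm 1's best responses — vs P: P (payoff 7); vs Q: P (payoff 7); vs R: Q (payoff 8); vs S: Q (payoff 7); vs T: S (payoff 7).
Firm 2's best responses — vs P: T (payoff 8); vs Q: T (payoff 6); vs R: R (payoff 8); vs S: Q (payoff 4).
No cell has both players best-responding. For instance, Firm 1's best reply to R is Q, but against Q Firm 2 prefers T over R.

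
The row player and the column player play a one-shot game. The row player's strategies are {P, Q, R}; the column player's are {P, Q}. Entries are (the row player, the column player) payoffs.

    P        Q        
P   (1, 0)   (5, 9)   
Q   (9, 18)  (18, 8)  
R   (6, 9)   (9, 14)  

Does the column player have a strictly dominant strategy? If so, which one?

No strictly dominant strategy

A strategy is strictly dominant if it gives the column player a strictly higher payoff than every other strategy, against every choice by the opponent.
P is not dominant: against P, Q gives 9 > 0.
Q is not dominant: against Q, P gives 18 > 8.
No single strategy is best against every opponent action.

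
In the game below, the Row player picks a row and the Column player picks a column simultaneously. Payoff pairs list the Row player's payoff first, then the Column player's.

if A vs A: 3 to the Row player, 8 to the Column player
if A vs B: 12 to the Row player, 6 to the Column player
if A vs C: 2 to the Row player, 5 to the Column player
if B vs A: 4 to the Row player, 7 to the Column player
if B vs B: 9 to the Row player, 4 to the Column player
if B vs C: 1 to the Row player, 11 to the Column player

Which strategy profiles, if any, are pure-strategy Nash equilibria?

Check mutual best responses: a cell is a NE iff neither player can gain by unilaterally deviating.
The Row player's best responses — vs A: B (payoff 4); vs B: A (payoff 12); vs C: A (payoff 2).
The Column player's best responses — vs A: A (payoff 8); vs B: C (payoff 11).
No cell has both players best-responding. For instance, the Row player's best reply to A is B, but against B the Column player prefers C over A.

None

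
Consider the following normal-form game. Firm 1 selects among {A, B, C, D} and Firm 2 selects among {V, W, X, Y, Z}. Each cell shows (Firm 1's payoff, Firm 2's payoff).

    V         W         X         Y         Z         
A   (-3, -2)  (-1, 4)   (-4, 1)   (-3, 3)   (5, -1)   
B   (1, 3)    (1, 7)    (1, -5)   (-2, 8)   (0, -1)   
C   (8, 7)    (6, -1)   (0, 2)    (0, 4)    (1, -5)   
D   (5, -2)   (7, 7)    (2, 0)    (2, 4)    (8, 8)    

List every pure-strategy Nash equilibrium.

A profile is a Nash equilibrium when each player is best-responding to the other.
Firm 1's best responses — vs V: C (payoff 8); vs W: D (payoff 7); vs X: D (payoff 2); vs Y: D (payoff 2); vs Z: D (payoff 8).
Firm 2's best responses — vs A: W (payoff 4); vs B: Y (payoff 8); vs C: V (payoff 7); vs D: Z (payoff 8).
Mutual best responses occur at (C, V) and (D, Z); at each, neither player gains by switching.

(C, V) and (D, Z)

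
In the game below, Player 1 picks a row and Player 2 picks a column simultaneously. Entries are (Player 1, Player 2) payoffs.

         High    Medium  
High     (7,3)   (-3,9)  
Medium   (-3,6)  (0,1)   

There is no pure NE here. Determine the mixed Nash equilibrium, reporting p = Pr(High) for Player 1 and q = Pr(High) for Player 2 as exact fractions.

p = 5/11, q = 3/13

Each player's mixing probability is pinned down by making the *other* player indifferent.
Player 2 indifferent between High and Medium: p·3 + (1−p)·6 = p·9 + (1−p)·1 ⟹ 6 + (-3)p = 1 + 8p ⟹ p = 5/11.
Player 1 indifferent between High and Medium: q·7 + (1−q)·(-3) = q·(-3) + (1−q)·0 ⟹ (-3) + 10q = 0 + (-3)q ⟹ q = 3/13.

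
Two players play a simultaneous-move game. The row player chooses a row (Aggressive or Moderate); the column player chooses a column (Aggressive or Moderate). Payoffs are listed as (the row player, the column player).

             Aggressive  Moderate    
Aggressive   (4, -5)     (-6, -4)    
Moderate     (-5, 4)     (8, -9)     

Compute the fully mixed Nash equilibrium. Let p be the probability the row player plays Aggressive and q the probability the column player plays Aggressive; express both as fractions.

p = 13/14, q = 14/23

Each player's mixing probability is pinned down by making the *other* player indifferent.
The column player indifferent between Aggressive and Moderate: p·(-5) + (1−p)·4 = p·(-4) + (1−p)·(-9) ⟹ 4 + (-9)p = (-9) + 5p ⟹ p = 13/14.
The row player indifferent between Aggressive and Moderate: q·4 + (1−q)·(-6) = q·(-5) + (1−q)·8 ⟹ (-6) + 10q = 8 + (-13)q ⟹ q = 14/23.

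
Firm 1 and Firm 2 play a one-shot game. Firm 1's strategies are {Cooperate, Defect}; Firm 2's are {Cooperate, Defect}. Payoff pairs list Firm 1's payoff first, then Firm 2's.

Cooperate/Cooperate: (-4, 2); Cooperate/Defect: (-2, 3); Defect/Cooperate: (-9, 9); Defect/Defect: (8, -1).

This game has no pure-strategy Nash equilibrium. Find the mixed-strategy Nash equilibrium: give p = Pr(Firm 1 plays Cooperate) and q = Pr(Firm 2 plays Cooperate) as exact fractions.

p = 10/11, q = 2/3

In a mixed NE each player is indifferent between their pure strategies, so the opponent's mix sets the indifference.
Firm 2 indifferent between Cooperate and Defect: p·2 + (1−p)·9 = p·3 + (1−p)·(-1) ⟹ 9 + (-7)p = (-1) + 4p ⟹ p = 10/11.
Firm 1 indifferent between Cooperate and Defect: q·(-4) + (1−q)·(-2) = q·(-9) + (1−q)·8 ⟹ (-2) + (-2)q = 8 + (-17)q ⟹ q = 2/3.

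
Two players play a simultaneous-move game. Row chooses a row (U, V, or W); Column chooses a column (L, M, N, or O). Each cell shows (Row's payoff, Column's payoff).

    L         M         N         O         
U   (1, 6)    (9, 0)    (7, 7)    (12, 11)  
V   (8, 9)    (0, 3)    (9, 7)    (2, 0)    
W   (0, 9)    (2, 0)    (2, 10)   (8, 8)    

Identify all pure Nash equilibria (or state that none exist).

Find each player's best response to every opponent strategy; NE are the intersections.
Row's best responses — vs L: V (payoff 8); vs M: U (payoff 9); vs N: V (payoff 9); vs O: U (payoff 12).
Column's best responses — vs U: O (payoff 11); vs V: L (payoff 9); vs W: N (payoff 10).
Mutual best responses occur at (U, O) and (V, L); at each, neither player gains by switching.

(U, O) and (V, L)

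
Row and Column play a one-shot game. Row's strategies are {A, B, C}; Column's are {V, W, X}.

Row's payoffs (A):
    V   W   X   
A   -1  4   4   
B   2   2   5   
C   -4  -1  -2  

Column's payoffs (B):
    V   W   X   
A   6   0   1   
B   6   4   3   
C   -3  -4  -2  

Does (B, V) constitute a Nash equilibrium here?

Holding Column at V: Row gets 2 from B, versus -1 from A, -4 from C. No profitable deviation for Row.
Holding Row at B: Column gets 6 from V, versus 4 from W, 3 from X. No profitable deviation for Column either.

Yes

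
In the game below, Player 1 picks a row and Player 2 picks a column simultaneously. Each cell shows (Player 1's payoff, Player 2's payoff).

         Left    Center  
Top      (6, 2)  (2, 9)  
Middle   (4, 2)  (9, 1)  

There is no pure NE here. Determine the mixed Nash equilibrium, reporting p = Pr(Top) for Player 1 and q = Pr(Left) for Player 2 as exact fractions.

Each player's mixing probability is pinned down by making the *other* player indifferent.
Player 2 indifferent between Left and Center: p·2 + (1−p)·2 = p·9 + (1−p)·1 ⟹ 2 + 0p = 1 + 8p ⟹ p = 1/8.
Player 1 indifferent between Top and Middle: q·6 + (1−q)·2 = q·4 + (1−q)·9 ⟹ 2 + 4q = 9 + (-5)q ⟹ q = 7/9.

p = 1/8, q = 7/9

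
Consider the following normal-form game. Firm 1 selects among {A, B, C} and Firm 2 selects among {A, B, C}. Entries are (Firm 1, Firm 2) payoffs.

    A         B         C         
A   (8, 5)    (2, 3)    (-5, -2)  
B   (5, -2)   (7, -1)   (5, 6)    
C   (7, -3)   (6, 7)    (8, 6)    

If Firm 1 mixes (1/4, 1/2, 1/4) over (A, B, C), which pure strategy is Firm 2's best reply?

C

Firm 2's best reply maximizes expected payoff against the mix.
A: (1/4)·5 + (1/2)·(-2) + (1/4)·(-3) = -1/2
B: (1/4)·3 + (1/2)·(-1) + (1/4)·7 = 2
C: (1/4)·(-2) + (1/2)·6 + (1/4)·6 = 4
Highest expected payoff is 4, from C.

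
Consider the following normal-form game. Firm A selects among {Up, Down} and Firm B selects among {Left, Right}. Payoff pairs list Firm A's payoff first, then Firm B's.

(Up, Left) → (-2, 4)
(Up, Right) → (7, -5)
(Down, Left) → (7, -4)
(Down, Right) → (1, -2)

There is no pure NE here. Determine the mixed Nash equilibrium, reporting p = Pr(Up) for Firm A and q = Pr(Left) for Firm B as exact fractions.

p = 2/11, q = 2/5

Each player's mixing probability is pinned down by making the *other* player indifferent.
Firm B indifferent between Left and Right: p·4 + (1−p)·(-4) = p·(-5) + (1−p)·(-2) ⟹ (-4) + 8p = (-2) + (-3)p ⟹ p = 2/11.
Firm A indifferent between Up and Down: q·(-2) + (1−q)·7 = q·7 + (1−q)·1 ⟹ 7 + (-9)q = 1 + 6q ⟹ q = 2/5.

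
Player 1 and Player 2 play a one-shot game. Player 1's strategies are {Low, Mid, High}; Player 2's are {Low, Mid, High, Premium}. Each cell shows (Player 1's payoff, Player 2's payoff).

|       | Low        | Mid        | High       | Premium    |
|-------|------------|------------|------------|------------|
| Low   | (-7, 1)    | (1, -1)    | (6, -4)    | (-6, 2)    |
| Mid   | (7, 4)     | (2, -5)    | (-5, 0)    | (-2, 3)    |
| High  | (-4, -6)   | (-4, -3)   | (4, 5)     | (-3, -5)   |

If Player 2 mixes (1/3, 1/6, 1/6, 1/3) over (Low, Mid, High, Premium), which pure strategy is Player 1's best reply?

Compute Player 1's expected payoff from each pure strategy against the given mix.
Low: (1/3)·(-7) + (1/6)·1 + (1/6)·6 + (1/3)·(-6) = -19/6
Mid: (1/3)·7 + (1/6)·2 + (1/6)·(-5) + (1/3)·(-2) = 7/6
High: (1/3)·(-4) + (1/6)·(-4) + (1/6)·4 + (1/3)·(-3) = -7/3
Highest expected payoff is 7/6, from Mid.

Mid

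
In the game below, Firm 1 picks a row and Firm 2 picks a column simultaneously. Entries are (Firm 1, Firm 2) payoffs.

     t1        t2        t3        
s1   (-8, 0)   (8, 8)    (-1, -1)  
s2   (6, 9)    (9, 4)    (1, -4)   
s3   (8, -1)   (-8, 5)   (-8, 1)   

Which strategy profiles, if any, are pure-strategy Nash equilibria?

Check mutual best responses: a cell is a NE iff neither player can gain by unilaterally deviating.
Firm 1's best responses — vs t1: s3 (payoff 8); vs t2: s2 (payoff 9); vs t3: s2 (payoff 1).
Firm 2's best responses — vs s1: t2 (payoff 8); vs s2: t1 (payoff 9); vs s3: t2 (payoff 5).
No cell has both players best-responding. For instance, Firm 1's best reply to t2 is s2, but against s2 Firm 2 prefers t1 over t2.

No pure-strategy Nash equilibrium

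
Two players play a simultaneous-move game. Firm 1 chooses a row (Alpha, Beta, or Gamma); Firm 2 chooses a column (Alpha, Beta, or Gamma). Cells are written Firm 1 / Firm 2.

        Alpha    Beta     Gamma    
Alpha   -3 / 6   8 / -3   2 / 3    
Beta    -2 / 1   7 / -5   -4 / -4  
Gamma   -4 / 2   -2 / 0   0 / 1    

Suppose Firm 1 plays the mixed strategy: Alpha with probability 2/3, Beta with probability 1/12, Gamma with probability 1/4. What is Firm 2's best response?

Alpha

Compute Firm 2's expected payoff from each pure strategy against the given mix.
Alpha: (2/3)·6 + (1/12)·1 + (1/4)·2 = 55/12
Beta: (2/3)·(-3) + (1/12)·(-5) + (1/4)·0 = -29/12
Gamma: (2/3)·3 + (1/12)·(-4) + (1/4)·1 = 23/12
Highest expected payoff is 55/12, from Alpha.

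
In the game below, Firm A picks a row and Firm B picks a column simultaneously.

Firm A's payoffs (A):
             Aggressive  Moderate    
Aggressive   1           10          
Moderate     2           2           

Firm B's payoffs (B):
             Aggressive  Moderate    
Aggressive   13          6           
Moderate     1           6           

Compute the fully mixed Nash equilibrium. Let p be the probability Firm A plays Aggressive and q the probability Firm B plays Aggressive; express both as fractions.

In a mixed NE each player is indifferent between their pure strategies, so the opponent's mix sets the indifference.
Firm B indifferent between Aggressive and Moderate: p·13 + (1−p)·1 = p·6 + (1−p)·6 ⟹ 1 + 12p = 6 + 0p ⟹ p = 5/12.
Firm A indifferent between Aggressive and Moderate: q·1 + (1−q)·10 = q·2 + (1−q)·2 ⟹ 10 + (-9)q = 2 + 0q ⟹ q = 8/9.

p = 5/12, q = 8/9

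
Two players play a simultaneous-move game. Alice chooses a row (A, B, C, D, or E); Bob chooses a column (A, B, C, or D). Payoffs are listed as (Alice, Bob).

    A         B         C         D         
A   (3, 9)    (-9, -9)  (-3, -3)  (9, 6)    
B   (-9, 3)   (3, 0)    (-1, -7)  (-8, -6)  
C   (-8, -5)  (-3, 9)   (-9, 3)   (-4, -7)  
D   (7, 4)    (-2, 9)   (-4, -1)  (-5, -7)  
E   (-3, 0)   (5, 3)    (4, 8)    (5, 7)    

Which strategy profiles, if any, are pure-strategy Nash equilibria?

(E, C)

Check mutual best responses: a cell is a NE iff neither player can gain by unilaterally deviating.
Alice's best responses — vs A: D (payoff 7); vs B: E (payoff 5); vs C: E (payoff 4); vs D: A (payoff 9).
Bob's best responses — vs A: A (payoff 9); vs B: A (payoff 3); vs C: B (payoff 9); vs D: B (payoff 9); vs E: C (payoff 8).
The only mutual best response is (E, C); neither player gains by switching there.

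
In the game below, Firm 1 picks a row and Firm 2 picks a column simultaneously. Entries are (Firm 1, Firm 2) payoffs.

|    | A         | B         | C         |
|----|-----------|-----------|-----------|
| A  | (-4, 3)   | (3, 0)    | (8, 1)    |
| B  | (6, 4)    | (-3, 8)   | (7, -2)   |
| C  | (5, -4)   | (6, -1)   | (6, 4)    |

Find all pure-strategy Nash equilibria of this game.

Check mutual best responses: a cell is a NE iff neither player can gain by unilaterally deviating.
Firm 1's best responses — vs A: B (payoff 6); vs B: C (payoff 6); vs C: A (payoff 8).
Firm 2's best responses — vs A: A (payoff 3); vs B: B (payoff 8); vs C: C (payoff 4).
No cell has both players best-responding. For instance, Firm 1's best reply to C is A, but against A Firm 2 prefers A over C.

None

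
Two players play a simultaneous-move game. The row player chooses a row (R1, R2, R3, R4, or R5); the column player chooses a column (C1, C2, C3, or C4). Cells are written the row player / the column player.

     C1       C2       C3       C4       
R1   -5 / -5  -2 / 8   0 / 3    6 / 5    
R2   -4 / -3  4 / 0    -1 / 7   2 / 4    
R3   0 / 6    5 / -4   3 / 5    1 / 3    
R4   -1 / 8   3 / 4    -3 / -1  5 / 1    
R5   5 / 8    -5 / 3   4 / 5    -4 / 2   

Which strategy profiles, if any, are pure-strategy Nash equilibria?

A profile is a Nash equilibrium when each player is best-responding to the other.
The row player's best responses — vs C1: R5 (payoff 5); vs C2: R3 (payoff 5); vs C3: R5 (payoff 4); vs C4: R1 (payoff 6).
The column player's best responses — vs R1: C2 (payoff 8); vs R2: C3 (payoff 7); vs R3: C1 (payoff 6); vs R4: C1 (payoff 8); vs R5: C1 (payoff 8).
The only mutual best response is (R5, C1); neither player gains by switching there.

(R5, C1)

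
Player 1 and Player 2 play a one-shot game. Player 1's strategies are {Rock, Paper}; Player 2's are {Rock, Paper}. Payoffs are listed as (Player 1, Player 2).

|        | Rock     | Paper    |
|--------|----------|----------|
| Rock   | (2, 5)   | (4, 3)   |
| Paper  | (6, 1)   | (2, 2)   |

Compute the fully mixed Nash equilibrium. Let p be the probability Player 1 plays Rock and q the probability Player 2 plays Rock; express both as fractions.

In a mixed NE each player is indifferent between their pure strategies, so the opponent's mix sets the indifference.
Player 2 indifferent between Rock and Paper: p·5 + (1−p)·1 = p·3 + (1−p)·2 ⟹ 1 + 4p = 2 + 1p ⟹ p = 1/3.
Player 1 indifferent between Rock and Paper: q·2 + (1−q)·4 = q·6 + (1−q)·2 ⟹ 4 + (-2)q = 2 + 4q ⟹ q = 1/3.

p = 1/3, q = 1/3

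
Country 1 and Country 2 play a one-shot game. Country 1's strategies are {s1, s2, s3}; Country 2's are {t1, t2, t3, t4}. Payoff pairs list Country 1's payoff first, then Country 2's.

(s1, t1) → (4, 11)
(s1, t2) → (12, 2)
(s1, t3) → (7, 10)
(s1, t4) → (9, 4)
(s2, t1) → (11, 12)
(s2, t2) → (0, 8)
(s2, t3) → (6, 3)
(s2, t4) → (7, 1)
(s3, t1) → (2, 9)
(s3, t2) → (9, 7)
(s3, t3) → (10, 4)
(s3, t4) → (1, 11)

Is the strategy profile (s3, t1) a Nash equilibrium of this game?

Holding Country 2 at t1: Country 1 gets 2 from s3 but could get 11 by switching to s2. Country 1 has a profitable deviation.

No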